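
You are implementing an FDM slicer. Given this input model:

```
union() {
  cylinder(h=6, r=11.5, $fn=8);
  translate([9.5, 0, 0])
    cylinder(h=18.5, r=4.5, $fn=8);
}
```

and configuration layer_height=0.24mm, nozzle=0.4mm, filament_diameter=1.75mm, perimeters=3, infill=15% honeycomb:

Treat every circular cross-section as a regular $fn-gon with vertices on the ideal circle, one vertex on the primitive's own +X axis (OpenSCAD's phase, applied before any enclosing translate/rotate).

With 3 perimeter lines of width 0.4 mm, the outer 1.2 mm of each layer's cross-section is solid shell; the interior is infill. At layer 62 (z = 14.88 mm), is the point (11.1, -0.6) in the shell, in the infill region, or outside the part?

infill

At z = 14.88 mm: the cylinder is absent (z outside [0, 6]); the cylinder at (9.5, 0): section is a regular 8-gon, circumradius r=4.5; Taking the union: only the r=4.5 cylinder at (9.5, 0) is present, so the union is just that shape — 1 connected region. Overall, the cross-section is a single solid region. The nearest boundary edge runs (12.68, -3.18)→(14.00, 0.00); distance from the point to it = 2.45 mm. The point is inside the cross-section and 2.45 mm from the nearest boundary — more than the 1.2 mm shell width (3 × 0.4), so it's in the infill interior.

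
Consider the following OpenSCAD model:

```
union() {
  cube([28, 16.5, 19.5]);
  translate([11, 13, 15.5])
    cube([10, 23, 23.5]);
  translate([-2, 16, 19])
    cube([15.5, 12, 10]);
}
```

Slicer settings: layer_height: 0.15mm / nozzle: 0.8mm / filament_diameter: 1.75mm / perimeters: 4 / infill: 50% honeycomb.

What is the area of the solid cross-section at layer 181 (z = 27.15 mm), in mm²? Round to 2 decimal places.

At z = 27.15 mm: the cube does not reach this height (z outside [0, 19.5]); the cube at (11, 13) is present — its section is the full 10×23 rectangle (area 230.00 mm²); the cube at (-2, 16) (footprint 15.5×12) is included at this height (area 186.00 mm²); Combining (union): the regions partially overlap — summed areas 416.00 mm² minus the doubly-counted overlap 30.00 mm² gives 386.00 mm² — area = 386.00 mm². Overall, the cross-section is a single solid region. Net area = 386.00 mm².

386.00 mm²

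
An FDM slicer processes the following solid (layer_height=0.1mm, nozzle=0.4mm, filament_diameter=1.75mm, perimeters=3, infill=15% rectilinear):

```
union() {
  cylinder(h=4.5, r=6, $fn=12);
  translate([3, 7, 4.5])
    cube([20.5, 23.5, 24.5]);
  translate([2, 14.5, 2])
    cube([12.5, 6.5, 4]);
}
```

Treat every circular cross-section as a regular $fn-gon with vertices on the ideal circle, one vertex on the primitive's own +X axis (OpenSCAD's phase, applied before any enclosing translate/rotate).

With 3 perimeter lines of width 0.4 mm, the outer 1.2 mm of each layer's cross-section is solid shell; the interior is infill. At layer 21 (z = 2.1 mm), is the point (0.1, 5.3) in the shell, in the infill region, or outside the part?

At z = 2.1 mm: the r=6 cylinder contributes a regular 12-gon of circumradius 6; the cube at (3, 7) is not intersected at this z (z outside [4.5, 29]); the cube at (2, 14.5) (footprint 12.5×6.5) is included at this height; Taking the union: the 2 present regions are separate (no shared area or edge), so areas and boundary lengths simply add and each stays a separate island — 2 connected regions. Overall, the cross-section has 2 separate islands. The nearest boundary edge runs (0.00, 6.00)→(3.00, 5.20); distance from the point to it = 0.65 mm. (Shell/infill is judged within the island containing the point — the largest one.) The point is inside the cross-section, 0.65 mm from the nearest boundary — within the 1.2 mm shell band (3 × 0.4).

shell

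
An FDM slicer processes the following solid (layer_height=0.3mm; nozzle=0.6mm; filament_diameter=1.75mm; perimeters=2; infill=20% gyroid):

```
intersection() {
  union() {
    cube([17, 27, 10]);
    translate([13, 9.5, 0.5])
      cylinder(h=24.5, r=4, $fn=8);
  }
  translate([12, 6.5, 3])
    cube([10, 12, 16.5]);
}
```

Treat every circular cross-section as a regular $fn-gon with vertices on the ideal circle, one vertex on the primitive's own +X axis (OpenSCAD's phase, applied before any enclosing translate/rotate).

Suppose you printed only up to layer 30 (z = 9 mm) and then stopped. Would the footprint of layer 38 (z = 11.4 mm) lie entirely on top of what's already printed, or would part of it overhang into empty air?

Compare the two slices. At z = 9: the cube (footprint 17×27) is included at this height (area 459.00 mm²); the r=4 cylinder at (13, 9.5) contributes a regular 8-gon of circumradius 4 (area = (8/2)·4.000²·sin(360°/8) = 45.25 mm²); Taking the union: the r=4 cylinder at (13, 9.5) lies entirely inside the 17×27 cube, so the union is just the 17×27 cube — area = 459.00 mm²; the cube at (12, 6.5) (footprint 10×12) is included at this height (area 120.00 mm²); Keeping only the common overlap: the 10×12 cube at (12, 6.5) partially overlaps that combined region; clipping to the common part keeps 60.00 mm² — area = 60.00 mm². At z = 11.4: the cube does not reach this height (z outside [0, 10]); the r=4 cylinder at (13, 9.5) contributes a regular 8-gon of circumradius 4 (area = (8/2)·4.000²·sin(360°/8) = 45.25 mm²); Merging all regions: only the r=4 cylinder at (13, 9.5) is present, so the union is just that shape — area = 45.25 mm²; the 10×12 cube at (12, 6.5) contributes its full rectangle (area 120.00 mm²); Taking the intersection: the 10×12 cube at (12, 6.5) partially overlaps that combined region; clipping to the common part keeps 28.21 mm² — area = 28.21 mm². Checking containment: the cross-section at z = 11.4 is a subset of the cross-section at z = 9.

entirely on top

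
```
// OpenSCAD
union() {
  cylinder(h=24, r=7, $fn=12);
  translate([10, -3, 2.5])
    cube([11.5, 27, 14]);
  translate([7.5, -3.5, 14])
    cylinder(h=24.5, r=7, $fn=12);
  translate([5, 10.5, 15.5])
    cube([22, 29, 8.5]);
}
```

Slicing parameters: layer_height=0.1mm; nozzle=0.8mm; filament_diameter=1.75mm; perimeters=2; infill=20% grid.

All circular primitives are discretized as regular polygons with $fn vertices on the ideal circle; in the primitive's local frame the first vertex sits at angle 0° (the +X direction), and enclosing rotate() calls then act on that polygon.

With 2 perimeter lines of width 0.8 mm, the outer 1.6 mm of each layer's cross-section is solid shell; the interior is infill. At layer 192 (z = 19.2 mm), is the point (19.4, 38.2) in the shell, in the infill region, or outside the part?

At z = 19.2 mm: the r=7 cylinder gives a regular 12-gon of circumradius 7 (constant along its height); the cube at (10, -3) is absent (z outside [2.5, 16.5]); the r=7 cylinder at (7.5, -3.5) gives a regular 12-gon of circumradius 7 (constant along its height); the 22×29 cube at (5, 10.5) contributes its full rectangle; Merging all regions: the regions partially overlap (shared area 40.98 mm²), so overlapping operands fuse into one piece — 2 connected regions. Overall, the cross-section has 2 separate islands. The nearest boundary edge runs (5.00, 39.50)→(27.00, 39.50); distance from the point to it = 1.30 mm. (Shell/infill is judged within the island containing the point — the largest one.) The point is inside the cross-section, 1.30 mm from the nearest boundary — within the 1.6 mm shell band (2 × 0.8).

shell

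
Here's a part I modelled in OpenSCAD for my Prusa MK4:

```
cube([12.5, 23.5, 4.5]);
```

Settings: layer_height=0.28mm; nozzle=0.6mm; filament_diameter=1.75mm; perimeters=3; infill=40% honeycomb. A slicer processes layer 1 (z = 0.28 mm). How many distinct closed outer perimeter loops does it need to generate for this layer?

1

At z = 0.28 mm: the cube is present — its section is the full 12.5×23.5 rectangle. The result has 1 disconnected region.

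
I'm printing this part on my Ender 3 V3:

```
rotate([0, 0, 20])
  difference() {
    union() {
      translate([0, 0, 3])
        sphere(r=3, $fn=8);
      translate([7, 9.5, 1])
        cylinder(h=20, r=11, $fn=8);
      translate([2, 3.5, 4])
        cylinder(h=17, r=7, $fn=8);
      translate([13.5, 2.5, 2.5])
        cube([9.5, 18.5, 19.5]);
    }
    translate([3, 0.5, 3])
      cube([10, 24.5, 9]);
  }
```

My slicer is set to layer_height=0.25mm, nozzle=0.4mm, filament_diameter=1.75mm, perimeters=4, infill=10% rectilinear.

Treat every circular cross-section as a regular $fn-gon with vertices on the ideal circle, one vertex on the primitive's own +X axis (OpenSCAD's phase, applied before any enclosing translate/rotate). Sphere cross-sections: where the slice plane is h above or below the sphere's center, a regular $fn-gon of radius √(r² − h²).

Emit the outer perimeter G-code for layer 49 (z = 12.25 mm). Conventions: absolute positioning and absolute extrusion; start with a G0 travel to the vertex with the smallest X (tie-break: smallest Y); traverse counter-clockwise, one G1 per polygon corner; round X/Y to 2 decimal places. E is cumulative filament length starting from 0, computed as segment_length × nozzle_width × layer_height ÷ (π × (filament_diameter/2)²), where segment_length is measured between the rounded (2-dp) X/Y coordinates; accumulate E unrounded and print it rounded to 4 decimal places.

G0 X-7.01 Y7.56 Z12.25
G1 X-5.70 Y6.13 E0.0806
G1 X-5.90 Y1.58 E0.2700
G1 X-2.28 Y-2.37 E0.4927
G1 X3.08 Y-2.60 E0.7158
G1 X7.00 Y0.99 E0.9368
G1 X7.09 Y0.98 E0.9405
G1 X13.30 Y6.67 E1.2907
G1 X13.33 Y7.51 E1.3257
G1 X20.76 Y10.22 E1.6545
G1 X14.43 Y27.60 E2.4235
G1 X5.50 Y24.35 E2.8186
G1 X6.60 Y21.35 E2.9514
G1 X-0.43 Y21.66 E3.2440
G1 X-6.64 Y15.97 E3.5941
G1 X-7.01 Y7.56 E3.9441

At z = 12.25 mm: the sphere does not reach this height (|z−center|=9.250 > r=3); the cylinder at (7, 9.5): section is a regular 8-gon, circumradius r=11; the r=7 cylinder at (2, 3.5) contributes a regular 8-gon of circumradius 7; the 9.5×18.5 cube at (13.5, 2.5) contributes its full rectangle; Taking the union: the regions partially overlap (shared area 137.97 mm²), so overlapping operands fuse into one piece — 1 connected region; the cube at (3, 0.5) is absent (z outside [3, 12]); Subtracting the remaining from the first: none of the subtracted shapes is present at this height, so the result so far is unchanged — 1 connected region; (rotated 20° about Z; rotation is an isometry so areas/perimeters/island counts are preserved). The outline is a single polygon with 15 vertices. Extrusion per mm of travel: 0.4 × 0.25 / (π × 0.875²) = 0.041575. Accumulating E over each segment gives final E = 3.9441.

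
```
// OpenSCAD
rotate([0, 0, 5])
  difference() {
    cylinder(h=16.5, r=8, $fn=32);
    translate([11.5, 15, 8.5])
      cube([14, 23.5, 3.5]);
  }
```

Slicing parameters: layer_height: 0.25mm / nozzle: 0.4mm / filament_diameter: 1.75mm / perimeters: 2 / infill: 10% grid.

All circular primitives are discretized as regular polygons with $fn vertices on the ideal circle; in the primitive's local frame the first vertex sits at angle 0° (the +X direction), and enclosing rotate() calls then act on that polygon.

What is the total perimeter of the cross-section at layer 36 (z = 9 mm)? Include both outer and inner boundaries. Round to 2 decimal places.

50.18 mm

At z = 9 mm: the cylinder: section is a regular 32-gon, circumradius r=8 (perimeter = 2·32·8.000·sin(180°/32) = 50.18 mm); the cube at (11.5, 15) (footprint 14×23.5) is included at this height (perimeter 75.00 mm); After the difference (first − rest): starting from the r=8 cylinder, the 14×23.5 cube at (11.5, 15) misses the remaining region (no effect) — boundary = 50.18 mm; (whole slice rotated 5° about Z — lengths, areas and connectivity unchanged). Overall, the cross-section is a single solid region. Total boundary length (outer) = 50.18 mm.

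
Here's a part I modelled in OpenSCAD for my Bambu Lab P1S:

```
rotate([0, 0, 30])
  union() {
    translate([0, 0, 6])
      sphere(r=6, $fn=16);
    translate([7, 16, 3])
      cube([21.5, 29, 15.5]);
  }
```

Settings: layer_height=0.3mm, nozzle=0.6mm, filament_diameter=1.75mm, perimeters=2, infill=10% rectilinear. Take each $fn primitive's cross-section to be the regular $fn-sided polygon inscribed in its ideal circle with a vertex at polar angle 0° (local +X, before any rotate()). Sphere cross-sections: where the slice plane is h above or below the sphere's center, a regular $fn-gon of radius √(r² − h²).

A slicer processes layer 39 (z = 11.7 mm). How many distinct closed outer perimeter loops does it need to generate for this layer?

At z = 11.7 mm: the sphere: section is a regular 16-gon, circumradius = √(r²−h²) = √(6²−5.7²) = 1.873; the cube at (7, 16) (footprint 21.5×29) is included at this height; Merging all regions: the 2 present regions are separate (no shared area or edge), so areas and boundary lengths simply add and each stays a separate island — 2 connected regions; (whole slice rotated 30° about Z — lengths, areas and connectivity unchanged). The result has 2 disconnected regions.

2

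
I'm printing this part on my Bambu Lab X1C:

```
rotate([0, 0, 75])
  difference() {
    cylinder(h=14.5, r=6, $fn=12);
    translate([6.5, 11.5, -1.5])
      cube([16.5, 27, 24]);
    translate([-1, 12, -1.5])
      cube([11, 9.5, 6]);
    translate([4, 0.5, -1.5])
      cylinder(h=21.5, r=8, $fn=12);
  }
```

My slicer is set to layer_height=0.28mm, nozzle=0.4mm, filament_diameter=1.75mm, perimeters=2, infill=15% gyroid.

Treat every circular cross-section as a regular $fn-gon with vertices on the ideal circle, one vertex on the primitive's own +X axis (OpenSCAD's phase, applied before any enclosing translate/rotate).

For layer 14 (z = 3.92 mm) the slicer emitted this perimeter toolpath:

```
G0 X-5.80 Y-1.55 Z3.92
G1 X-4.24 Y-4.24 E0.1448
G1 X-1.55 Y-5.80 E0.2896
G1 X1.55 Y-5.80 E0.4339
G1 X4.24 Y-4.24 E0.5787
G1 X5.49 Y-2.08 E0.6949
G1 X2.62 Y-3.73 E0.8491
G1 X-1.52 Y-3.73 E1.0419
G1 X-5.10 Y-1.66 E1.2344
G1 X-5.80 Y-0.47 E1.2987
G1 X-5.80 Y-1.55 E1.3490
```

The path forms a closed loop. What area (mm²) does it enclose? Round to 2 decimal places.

19.28 mm²

Apply the shoelace formula to the sequence of (X, Y) vertices; enclosed area = 19.28 mm².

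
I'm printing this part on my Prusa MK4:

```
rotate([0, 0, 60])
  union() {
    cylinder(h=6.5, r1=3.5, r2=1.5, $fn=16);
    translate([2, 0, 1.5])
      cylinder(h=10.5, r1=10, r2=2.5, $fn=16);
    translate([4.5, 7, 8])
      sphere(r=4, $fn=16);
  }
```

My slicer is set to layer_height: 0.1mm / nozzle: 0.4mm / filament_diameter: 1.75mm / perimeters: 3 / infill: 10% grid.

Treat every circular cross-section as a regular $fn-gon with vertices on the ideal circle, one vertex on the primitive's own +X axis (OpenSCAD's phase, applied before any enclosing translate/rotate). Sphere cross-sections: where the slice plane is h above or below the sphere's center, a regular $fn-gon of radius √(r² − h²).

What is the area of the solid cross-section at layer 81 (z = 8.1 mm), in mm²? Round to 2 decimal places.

128.24 mm²

At z = 8.1 mm: the cone is not intersected at this z (z outside [0, 6.5]); the cone at (2, 0): at t=0.629 of its height the radius interpolates to r₁+(r₂−r₁)t = 5.286, giving a regular 16-gon of that circumradius (area = (16/2)·5.286²·sin(360°/16) = 85.53 mm²); the r=4 sphere at (4.5, 7) contributes a regular 16-gon of circumradius √(4²−0.1²) = 3.999 (area = (16/2)·3.999²·sin(360°/16) = 48.95 mm²); Merging all regions: the regions partially overlap — summed areas 134.49 mm² minus the doubly-counted overlap 6.25 mm² gives 128.24 mm² — area = 128.24 mm²; (whole slice rotated 60° about Z — lengths, areas and connectivity unchanged). Overall, the cross-section is a single solid region. Net area = 128.24 mm².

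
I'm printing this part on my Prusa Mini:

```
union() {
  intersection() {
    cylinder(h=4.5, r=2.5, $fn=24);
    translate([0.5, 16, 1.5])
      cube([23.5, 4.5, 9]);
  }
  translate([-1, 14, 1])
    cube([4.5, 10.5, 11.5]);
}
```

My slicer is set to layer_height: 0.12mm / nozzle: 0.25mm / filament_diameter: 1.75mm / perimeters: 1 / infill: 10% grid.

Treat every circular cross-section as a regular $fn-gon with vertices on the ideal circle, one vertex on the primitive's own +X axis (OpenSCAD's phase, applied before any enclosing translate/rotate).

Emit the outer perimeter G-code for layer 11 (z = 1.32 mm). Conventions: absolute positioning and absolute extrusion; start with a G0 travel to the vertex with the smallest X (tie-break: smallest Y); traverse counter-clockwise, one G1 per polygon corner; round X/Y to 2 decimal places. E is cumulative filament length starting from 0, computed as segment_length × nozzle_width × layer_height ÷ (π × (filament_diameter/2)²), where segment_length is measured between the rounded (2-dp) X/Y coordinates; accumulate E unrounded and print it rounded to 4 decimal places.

At z = 1.32 mm: the r=2.5 cylinder contributes a regular 24-gon of circumradius 2.5; the cube at (0.5, 16) is not intersected at this z (z outside [1.5, 10.5]); Taking the intersection: at least one operand is absent at this height, so nothing remains; the 4.5×10.5 cube at (-1, 14) contributes its full rectangle; Taking the union: only the 4.5×10.5 cube at (-1, 14) is present, so the union is just that shape — 1 connected region. The outline is a single polygon with 4 vertices. Extrusion per mm of travel: 0.25 × 0.12 / (π × 0.875²) = 0.012473. Accumulating E over each segment gives final E = 0.3742.

G0 X-1.00 Y14.00 Z1.32
G1 X3.50 Y14.00 E0.0561
G1 X3.50 Y24.50 E0.1871
G1 X-1.00 Y24.50 E0.2432
G1 X-1.00 Y14.00 E0.3742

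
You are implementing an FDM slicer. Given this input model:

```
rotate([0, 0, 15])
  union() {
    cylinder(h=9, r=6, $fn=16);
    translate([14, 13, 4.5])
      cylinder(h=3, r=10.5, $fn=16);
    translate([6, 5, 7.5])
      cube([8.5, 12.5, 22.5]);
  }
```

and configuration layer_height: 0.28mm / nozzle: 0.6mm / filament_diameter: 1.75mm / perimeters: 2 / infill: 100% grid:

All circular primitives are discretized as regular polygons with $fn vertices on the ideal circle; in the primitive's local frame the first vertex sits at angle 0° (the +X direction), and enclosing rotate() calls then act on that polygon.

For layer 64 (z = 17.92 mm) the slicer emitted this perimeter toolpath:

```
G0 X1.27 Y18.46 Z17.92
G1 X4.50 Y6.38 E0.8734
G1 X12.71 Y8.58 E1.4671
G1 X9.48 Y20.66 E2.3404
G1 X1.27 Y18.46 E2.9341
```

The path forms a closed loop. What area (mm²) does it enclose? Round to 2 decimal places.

Apply the shoelace formula to the sequence of (X, Y) vertices; enclosed area = 106.28 mm².

106.28 mm²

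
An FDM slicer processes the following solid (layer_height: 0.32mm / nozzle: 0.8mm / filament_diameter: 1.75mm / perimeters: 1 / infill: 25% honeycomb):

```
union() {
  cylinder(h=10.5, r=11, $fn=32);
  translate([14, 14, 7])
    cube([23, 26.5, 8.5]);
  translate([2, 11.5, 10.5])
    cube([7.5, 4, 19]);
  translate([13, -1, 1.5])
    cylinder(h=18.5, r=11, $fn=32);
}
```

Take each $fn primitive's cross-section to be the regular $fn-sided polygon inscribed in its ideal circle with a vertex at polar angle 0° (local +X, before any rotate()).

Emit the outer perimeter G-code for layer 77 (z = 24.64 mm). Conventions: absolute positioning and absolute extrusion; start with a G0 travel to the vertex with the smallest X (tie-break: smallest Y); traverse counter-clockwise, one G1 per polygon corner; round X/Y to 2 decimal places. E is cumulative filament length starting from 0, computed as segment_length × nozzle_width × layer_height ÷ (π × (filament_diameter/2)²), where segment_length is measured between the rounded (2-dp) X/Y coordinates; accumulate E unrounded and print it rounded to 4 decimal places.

At z = 24.64 mm: the cylinder does not reach this height (z outside [0, 10.5]); the cube at (14, 14) is absent (z outside [7, 15.5]); the cube at (2, 11.5) is present — its section is the full 7.5×4 rectangle; the cylinder at (13, -1) does not reach this height (z outside [1.5, 20]); Taking the union: only the 7.5×4 cube at (2, 11.5) is present, so the union is just that shape — 1 connected region. The outline is a single polygon with 4 vertices. Extrusion per mm of travel: 0.8 × 0.32 / (π × 0.875²) = 0.106432. Accumulating E over each segment gives final E = 2.4479.

G0 X2.00 Y11.50 Z24.64
G1 X9.50 Y11.50 E0.7982
G1 X9.50 Y15.50 E1.2240
G1 X2.00 Y15.50 E2.0222
G1 X2.00 Y11.50 E2.4479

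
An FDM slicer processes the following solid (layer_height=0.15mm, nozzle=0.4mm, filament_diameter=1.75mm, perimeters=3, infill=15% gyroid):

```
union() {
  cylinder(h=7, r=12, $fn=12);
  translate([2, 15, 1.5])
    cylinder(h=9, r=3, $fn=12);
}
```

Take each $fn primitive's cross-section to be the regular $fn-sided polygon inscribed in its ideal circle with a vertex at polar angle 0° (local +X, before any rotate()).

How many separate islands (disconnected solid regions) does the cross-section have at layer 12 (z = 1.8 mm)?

2

At z = 1.8 mm: the cylinder: section is a regular 12-gon, circumradius r=12; the cylinder at (2, 15): section is a regular 12-gon, circumradius r=3; Combining (union): the 2 present regions are separate (no shared area or edge), so areas and boundary lengths simply add and each stays a separate island — 2 connected regions. Overall, the cross-section has 2 separate islands. Island count = 2.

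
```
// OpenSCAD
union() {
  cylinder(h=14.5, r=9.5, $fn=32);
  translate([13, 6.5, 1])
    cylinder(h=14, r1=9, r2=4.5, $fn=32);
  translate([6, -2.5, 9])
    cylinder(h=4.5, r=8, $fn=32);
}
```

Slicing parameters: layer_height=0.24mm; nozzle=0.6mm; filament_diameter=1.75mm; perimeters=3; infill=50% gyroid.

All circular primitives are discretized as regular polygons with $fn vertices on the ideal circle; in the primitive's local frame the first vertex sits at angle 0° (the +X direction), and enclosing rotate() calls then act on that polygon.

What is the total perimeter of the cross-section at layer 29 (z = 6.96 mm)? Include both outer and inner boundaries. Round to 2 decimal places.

87.84 mm

At z = 6.96 mm: the cylinder: section is a regular 32-gon, circumradius r=9.5 (perimeter = 2·32·9.500·sin(180°/32) = 59.59 mm); the cone at (13, 6.5) contributes a regular 32-gon of circumradius 7.084 (interpolated between r1=9 and r2=4.5 at t=0.426) (perimeter = 2·32·7.084·sin(180°/32) = 44.44 mm); the cylinder at (6, -2.5) is not intersected at this z (z outside [9, 13.5]); Combining (union): the regions partially overlap (shared area 10.48 mm²), so the edge portions inside another operand are dropped and the merged outline is re-measured after clipping — boundary = 87.84 mm. Overall, the cross-section is a single solid region. Total boundary length (outer) = 87.84 mm.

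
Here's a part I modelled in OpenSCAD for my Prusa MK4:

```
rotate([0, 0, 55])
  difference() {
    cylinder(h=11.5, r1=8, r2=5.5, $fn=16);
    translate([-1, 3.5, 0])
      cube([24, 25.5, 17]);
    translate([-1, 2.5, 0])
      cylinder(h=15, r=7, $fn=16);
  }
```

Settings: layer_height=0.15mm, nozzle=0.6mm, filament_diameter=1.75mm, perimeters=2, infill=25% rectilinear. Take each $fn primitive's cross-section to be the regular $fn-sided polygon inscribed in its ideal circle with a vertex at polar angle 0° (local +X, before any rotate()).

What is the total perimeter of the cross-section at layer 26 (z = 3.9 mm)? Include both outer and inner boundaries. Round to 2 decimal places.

At z = 3.9 mm: the cone contributes a regular 16-gon of circumradius 7.152 (interpolated between r1=8 and r2=5.5 at t=0.339) (perimeter = 2·16·7.152·sin(180°/16) = 44.65 mm); the cube at (-1, 3.5) is present — its section is the full 24×25.5 rectangle (perimeter 99.00 mm); the cylinder at (-1, 2.5): section is a regular 16-gon, circumradius r=7 (perimeter = 2·16·7.000·sin(180°/16) = 43.70 mm); Subtracting the remaining from the first: starting from the cone, the 24×25.5 cube at (-1, 3.5) partially overlaps it — only the 19.03 mm² overlap (of its 612.00 mm²) is removed, clipping the outline; the r=7 cylinder at (-1, 2.5) partially overlaps it — only the 96.93 mm² overlap (of its 150.01 mm²) is removed, clipping the outline — boundary = 44.63 mm; (whole slice rotated 55° about Z — lengths, areas and connectivity unchanged). Overall, the cross-section is a single solid region. Total boundary length (outer) = 44.63 mm.

44.63 mm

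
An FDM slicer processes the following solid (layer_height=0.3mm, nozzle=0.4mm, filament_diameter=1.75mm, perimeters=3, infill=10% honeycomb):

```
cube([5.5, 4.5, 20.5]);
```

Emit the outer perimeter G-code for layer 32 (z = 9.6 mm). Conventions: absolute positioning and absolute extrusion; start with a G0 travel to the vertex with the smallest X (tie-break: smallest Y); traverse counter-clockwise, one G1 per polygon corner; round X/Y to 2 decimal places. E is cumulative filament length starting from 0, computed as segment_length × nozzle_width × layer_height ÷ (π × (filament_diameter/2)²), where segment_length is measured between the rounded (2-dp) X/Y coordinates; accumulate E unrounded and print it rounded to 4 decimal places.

At z = 9.6 mm: the cube is present — its section is the full 5.5×4.5 rectangle. The outline is a single polygon with 4 vertices. Extrusion per mm of travel: 0.4 × 0.3 / (π × 0.875²) = 0.049890. Accumulating E over each segment gives final E = 0.9978.

G0 X0.00 Y0.00 Z9.60
G1 X5.50 Y0.00 E0.2744
G1 X5.50 Y4.50 E0.4989
G1 X0.00 Y4.50 E0.7733
G1 X0.00 Y0.00 E0.9978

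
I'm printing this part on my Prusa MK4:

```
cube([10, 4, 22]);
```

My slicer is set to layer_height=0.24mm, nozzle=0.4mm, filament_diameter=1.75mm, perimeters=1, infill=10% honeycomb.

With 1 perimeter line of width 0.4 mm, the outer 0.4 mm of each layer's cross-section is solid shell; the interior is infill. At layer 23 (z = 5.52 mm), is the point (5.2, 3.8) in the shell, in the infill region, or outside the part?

shell

At z = 5.52 mm: the cube (footprint 10×4) is included at this height. Overall, the cross-section is a single solid region. The nearest boundary edge runs (10.00, 4.00)→(0.00, 4.00); distance from the point to it = 0.20 mm. The point is inside the cross-section, 0.20 mm from the nearest boundary — within the 0.4 mm shell band (1 × 0.4).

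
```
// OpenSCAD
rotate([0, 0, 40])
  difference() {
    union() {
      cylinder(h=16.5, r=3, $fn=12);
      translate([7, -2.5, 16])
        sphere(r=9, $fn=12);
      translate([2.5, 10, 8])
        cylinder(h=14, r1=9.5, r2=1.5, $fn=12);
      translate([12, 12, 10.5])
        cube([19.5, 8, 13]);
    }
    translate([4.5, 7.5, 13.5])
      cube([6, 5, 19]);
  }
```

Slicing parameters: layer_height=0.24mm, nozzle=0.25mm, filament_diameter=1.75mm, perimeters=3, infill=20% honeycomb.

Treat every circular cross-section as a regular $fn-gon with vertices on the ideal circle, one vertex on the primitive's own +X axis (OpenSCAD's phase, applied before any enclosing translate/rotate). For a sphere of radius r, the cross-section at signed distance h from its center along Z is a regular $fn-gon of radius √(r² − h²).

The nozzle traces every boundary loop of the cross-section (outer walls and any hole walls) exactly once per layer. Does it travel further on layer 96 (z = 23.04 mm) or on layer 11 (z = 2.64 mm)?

layer 96 (z = 23.04 mm)

Layer 96 (z = 23.04): the cylinder does not reach this height (z outside [0, 16.5]); the r=9 sphere at (7, -2.5) slices to a regular 12-gon of circumradius 5.607 (√(r²−h²) with h=7.04 from center) (perimeter = 2·12·5.607·sin(180°/12) = 34.83 mm); the cone at (2.5, 10) does not reach this height (z outside [8, 22]); the 19.5×8 cube at (12, 12) contributes its full rectangle (perimeter 55.00 mm); Combining (union): the 2 present regions are separate (no shared area or edge), so areas and boundary lengths simply add and each stays a separate island — boundary = 89.83 mm; the cube at (4.5, 7.5) (footprint 6×5) is included at this height (perimeter 22.00 mm); Subtracting the remaining from the first: starting from that combined region, the 6×5 cube at (4.5, 7.5) misses the remaining region (no effect) — boundary = 89.83 mm; (whole slice rotated 40° about Z — lengths, areas and connectivity unchanged). So its perimeter = 89.83 mm. Layer 11 (z = 2.64): the cylinder: section is a regular 12-gon, circumradius r=3 (perimeter = 2·12·3.000·sin(180°/12) = 18.63 mm); the sphere at (7, -2.5) does not reach this height (|z−center|=13.360 > r=9); the cone at (2.5, 10) is absent (z outside [8, 22]); the cube at (12, 12) does not reach this height (z outside [10.5, 23.5]); Merging all regions: only the r=3 cylinder is present, so the union is just that shape — boundary = 18.63 mm; the cube at (4.5, 7.5) is not intersected at this z (z outside [13.5, 32.5]); Taking the first minus the rest: none of the subtracted shapes is present at this height, so that combined region is unchanged — boundary = 18.63 mm; (whole slice rotated 40° about Z — lengths, areas and connectivity unchanged). So its perimeter = 18.63 mm. Layer 96 is larger (89.83 vs 18.63 mm).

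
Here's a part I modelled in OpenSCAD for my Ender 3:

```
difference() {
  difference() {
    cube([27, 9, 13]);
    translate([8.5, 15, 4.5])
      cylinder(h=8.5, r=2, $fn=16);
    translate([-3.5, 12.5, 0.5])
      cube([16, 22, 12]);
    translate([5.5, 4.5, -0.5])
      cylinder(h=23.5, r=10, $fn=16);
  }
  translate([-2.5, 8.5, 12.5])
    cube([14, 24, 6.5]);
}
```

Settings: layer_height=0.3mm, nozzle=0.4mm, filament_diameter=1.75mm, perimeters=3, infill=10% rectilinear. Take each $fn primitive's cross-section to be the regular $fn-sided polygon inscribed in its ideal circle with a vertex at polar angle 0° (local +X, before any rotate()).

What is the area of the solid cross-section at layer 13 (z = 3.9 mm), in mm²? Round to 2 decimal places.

107.74 mm²

At z = 3.9 mm: the cube is present — its section is the full 27×9 rectangle (area 243.00 mm²); the cylinder at (8.5, 15) is absent (z outside [4.5, 13]); the 16×22 cube at (-3.5, 12.5) contributes its full rectangle (area 352.00 mm²); the cylinder at (5.5, 4.5): section is a regular 16-gon, circumradius r=10 (area = (16/2)·10.000²·sin(360°/16) = 306.15 mm²); After the difference (first − rest): starting from the 27×9 cube (243.00 mm²), the 16×22 cube at (-3.5, 12.5) misses the remaining region (no effect); the r=10 cylinder at (5.5, 4.5) partially overlaps it — only the 135.26 mm² overlap (of its 306.15 mm²) is removed, clipping the outline — area = 107.74 mm²; the cube at (-2.5, 8.5) is absent (z outside [12.5, 19]); After the difference (first − rest): none of the subtracted shapes is present at this height, so the result so far is unchanged — area = 107.74 mm². Overall, the cross-section is a single solid region. Net area = 107.74 mm².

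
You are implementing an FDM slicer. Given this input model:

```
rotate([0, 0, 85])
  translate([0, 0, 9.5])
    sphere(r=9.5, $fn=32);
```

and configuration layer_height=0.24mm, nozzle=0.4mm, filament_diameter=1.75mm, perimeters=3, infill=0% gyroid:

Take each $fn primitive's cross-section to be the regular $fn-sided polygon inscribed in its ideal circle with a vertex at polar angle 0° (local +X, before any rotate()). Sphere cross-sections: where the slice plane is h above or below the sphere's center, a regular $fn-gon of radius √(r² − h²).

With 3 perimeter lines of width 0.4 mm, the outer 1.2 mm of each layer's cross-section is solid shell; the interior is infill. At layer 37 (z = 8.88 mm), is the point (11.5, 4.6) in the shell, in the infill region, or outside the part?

At z = 8.88 mm: the sphere: section is a regular 32-gon, circumradius = √(r²−h²) = √(9.5²−0.62²) = 9.480; (whole slice rotated 85° about Z — lengths, areas and connectivity unchanged). Overall, the cross-section is a single solid region. Undo the 85° rotation: the query point maps to (5.585, -11.055) in the un-rotated model frame. The nearest boundary edge runs (3.63, -8.76)→(5.27, -7.88); distance from the point to it = 2.95 mm. The point is not inside any of the regions above, so it lies outside the cross-section (2.95 mm from the nearest boundary).

outside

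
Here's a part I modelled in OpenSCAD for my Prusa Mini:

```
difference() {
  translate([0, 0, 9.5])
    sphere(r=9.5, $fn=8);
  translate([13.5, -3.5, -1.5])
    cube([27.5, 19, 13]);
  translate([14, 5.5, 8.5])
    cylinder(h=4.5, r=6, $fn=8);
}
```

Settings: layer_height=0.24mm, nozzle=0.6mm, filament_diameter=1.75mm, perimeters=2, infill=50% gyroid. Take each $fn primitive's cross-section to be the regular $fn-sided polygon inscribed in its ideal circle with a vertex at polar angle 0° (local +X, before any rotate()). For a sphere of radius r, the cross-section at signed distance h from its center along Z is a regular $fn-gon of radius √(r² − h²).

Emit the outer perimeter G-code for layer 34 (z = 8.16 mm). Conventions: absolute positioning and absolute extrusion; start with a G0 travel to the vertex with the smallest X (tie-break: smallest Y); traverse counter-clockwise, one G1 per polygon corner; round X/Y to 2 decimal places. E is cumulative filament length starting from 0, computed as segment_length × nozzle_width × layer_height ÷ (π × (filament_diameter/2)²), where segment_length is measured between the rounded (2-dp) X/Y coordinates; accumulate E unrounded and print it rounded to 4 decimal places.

At z = 8.16 mm: the r=9.5 sphere contributes a regular 8-gon of circumradius √(9.5²−1.34²) = 9.405; the cube at (13.5, -3.5) (footprint 27.5×19) is included at this height; the cylinder at (14, 5.5) is not intersected at this z (z outside [8.5, 13]); Taking the first minus the rest: starting from the r=9.5 sphere, the 27.5×19 cube at (13.5, -3.5) misses the remaining region (no effect) — 1 connected region. The outline is a single polygon with 8 vertices. Extrusion per mm of travel: 0.6 × 0.24 / (π × 0.875²) = 0.059868. Accumulating E over each segment gives final E = 3.4484.

G0 X-9.41 Y0.00 Z8.16
G1 X-6.65 Y-6.65 E0.4311
G1 X0.00 Y-9.41 E0.8621
G1 X6.65 Y-6.65 E1.2932
G1 X9.41 Y0.00 E1.7242
G1 X6.65 Y6.65 E2.1553
G1 X0.00 Y9.41 E2.5863
G1 X-6.65 Y6.65 E3.0174
G1 X-9.41 Y0.00 E3.4484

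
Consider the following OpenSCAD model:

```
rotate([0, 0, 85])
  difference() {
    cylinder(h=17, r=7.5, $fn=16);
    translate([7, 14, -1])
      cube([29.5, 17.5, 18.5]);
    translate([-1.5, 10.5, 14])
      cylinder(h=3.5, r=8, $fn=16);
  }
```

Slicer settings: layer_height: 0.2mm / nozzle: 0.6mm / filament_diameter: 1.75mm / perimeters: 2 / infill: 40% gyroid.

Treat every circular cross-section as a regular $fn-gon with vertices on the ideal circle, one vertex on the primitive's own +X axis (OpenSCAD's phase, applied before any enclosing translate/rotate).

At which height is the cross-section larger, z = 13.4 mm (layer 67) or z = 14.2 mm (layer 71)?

Layer 67 (z = 13.4): the r=7.5 cylinder contributes a regular 16-gon of circumradius 7.5 (area = (16/2)·7.500²·sin(360°/16) = 172.21 mm²); the 29.5×17.5 cube at (7, 14) contributes its full rectangle (area 516.25 mm²); the cylinder at (-1.5, 10.5) is absent (z outside [14, 17.5]); Taking the first minus the rest: starting from the r=7.5 cylinder (172.21 mm²), the 29.5×17.5 cube at (7, 14) misses the remaining region (no effect) — area = 172.21 mm²; (whole slice rotated 85° about Z — lengths, areas and connectivity unchanged). So its area = 172.21 mm². Layer 71 (z = 14.2): the r=7.5 cylinder contributes a regular 16-gon of circumradius 7.5 (area = (16/2)·7.500²·sin(360°/16) = 172.21 mm²); the cube at (7, 14) is present — its section is the full 29.5×17.5 rectangle (area 516.25 mm²); the r=8 cylinder at (-1.5, 10.5) contributes a regular 16-gon of circumradius 8 (area = (16/2)·8.000²·sin(360°/16) = 195.93 mm²); Subtracting the remaining from the first: starting from the r=7.5 cylinder (172.21 mm²), the 29.5×17.5 cube at (7, 14) misses the remaining region (no effect); the r=8 cylinder at (-1.5, 10.5) partially overlaps it — only the 35.69 mm² overlap (of its 195.93 mm²) is removed, clipping the outline — area = 136.52 mm²; (rotated 85° about Z; rotation is an isometry so areas/perimeters/island counts are preserved). So its area = 136.52 mm². Layer 67 is larger (172.21 vs 136.52 mm²).

layer 67 (z = 13.4 mm)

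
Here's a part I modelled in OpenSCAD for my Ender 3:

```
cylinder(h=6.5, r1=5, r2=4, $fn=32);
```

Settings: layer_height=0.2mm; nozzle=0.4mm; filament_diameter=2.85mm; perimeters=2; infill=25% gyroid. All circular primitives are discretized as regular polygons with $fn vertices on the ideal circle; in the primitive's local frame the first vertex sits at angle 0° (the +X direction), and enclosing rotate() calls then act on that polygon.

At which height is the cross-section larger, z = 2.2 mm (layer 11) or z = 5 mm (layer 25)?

Layer 11 (z = 2.2): the cone contributes a regular 32-gon of circumradius 4.662 (interpolated between r1=5 and r2=4 at t=0.338) (area = (32/2)·4.662²·sin(360°/32) = 67.83 mm²). So its area = 67.83 mm². Layer 25 (z = 5): the cone contributes a regular 32-gon of circumradius 4.231 (interpolated between r1=5 and r2=4 at t=0.769) (area = (32/2)·4.231²·sin(360°/32) = 55.87 mm²). So its area = 55.87 mm². Layer 11 is larger (67.83 vs 55.87 mm²).

layer 11 (z = 2.2 mm)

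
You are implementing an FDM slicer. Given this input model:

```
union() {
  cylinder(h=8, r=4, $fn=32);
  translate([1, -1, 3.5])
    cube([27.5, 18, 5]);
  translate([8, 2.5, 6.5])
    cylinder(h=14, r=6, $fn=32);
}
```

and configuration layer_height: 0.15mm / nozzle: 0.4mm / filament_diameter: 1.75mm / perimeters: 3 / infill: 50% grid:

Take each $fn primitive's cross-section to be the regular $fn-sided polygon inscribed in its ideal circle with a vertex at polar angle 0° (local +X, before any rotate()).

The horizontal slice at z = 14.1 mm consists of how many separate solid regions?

At z = 14.1 mm: the cylinder is not intersected at this z (z outside [0, 8]); the cube at (1, -1) is not intersected at this z (z outside [3.5, 8.5]); the cylinder at (8, 2.5): section is a regular 32-gon, circumradius r=6; Merging all regions: only the r=6 cylinder at (8, 2.5) is present, so the union is just that shape — 1 connected region. The result has 1 disconnected region.

1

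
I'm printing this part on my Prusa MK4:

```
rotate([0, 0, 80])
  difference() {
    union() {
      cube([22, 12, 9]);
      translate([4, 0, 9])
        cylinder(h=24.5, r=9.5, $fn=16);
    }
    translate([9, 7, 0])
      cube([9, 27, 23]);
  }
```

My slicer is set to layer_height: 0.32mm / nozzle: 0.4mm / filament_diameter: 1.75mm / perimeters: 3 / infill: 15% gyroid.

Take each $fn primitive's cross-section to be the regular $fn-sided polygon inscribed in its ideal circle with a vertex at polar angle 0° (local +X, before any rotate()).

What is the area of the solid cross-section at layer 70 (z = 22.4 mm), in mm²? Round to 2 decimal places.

At z = 22.4 mm: the cube does not reach this height (z outside [0, 9]); the r=9.5 cylinder at (4, 0) contributes a regular 16-gon of circumradius 9.5 (area = (16/2)·9.500²·sin(360°/16) = 276.30 mm²); Merging all regions: only the r=9.5 cylinder at (4, 0) is present, so the union is just that shape — area = 276.30 mm²; the cube at (9, 7) is present — its section is the full 9×27 rectangle (area 243.00 mm²); Subtracting the remaining from the first: starting from the result so far (276.30 mm²), the 9×27 cube at (9, 7) partially overlaps it — only the 0.56 mm² overlap (of its 243.00 mm²) is removed, clipping the outline — area = 275.74 mm²; (whole slice rotated 80° about Z — lengths, areas and connectivity unchanged). Overall, the cross-section is a single solid region. Net area = 275.74 mm².

275.74 mm²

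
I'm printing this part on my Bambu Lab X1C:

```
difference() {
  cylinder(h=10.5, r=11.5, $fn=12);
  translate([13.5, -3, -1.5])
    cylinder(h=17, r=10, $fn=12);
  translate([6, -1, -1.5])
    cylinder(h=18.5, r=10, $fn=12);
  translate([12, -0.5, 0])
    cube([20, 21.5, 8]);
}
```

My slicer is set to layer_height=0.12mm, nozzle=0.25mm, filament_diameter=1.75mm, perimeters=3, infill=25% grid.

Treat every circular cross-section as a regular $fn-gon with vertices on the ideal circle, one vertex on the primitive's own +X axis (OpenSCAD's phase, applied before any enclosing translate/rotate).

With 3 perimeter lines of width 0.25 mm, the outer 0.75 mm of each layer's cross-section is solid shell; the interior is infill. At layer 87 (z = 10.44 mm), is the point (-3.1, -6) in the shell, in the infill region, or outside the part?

At z = 10.44 mm: the r=11.5 cylinder contributes a regular 12-gon of circumradius 11.5; the cylinder at (13.5, -3): section is a regular 12-gon, circumradius r=10; the cylinder at (6, -1): section is a regular 12-gon, circumradius r=10; the cube at (12, -0.5) is absent (z outside [0, 8]); After the difference (first − rest): starting from the r=11.5 cylinder, the r=10 cylinder at (13.5, -3) partially overlaps it — only the 78.57 mm² overlap (of its 300.00 mm²) is removed, clipping the outline; the r=10 cylinder at (6, -1) partially overlaps it — only the 139.99 mm² overlap (of its 300.00 mm²) is removed, clipping the outline — 1 connected region. Overall, the cross-section is a single solid region. The nearest boundary edge runs (-4.00, -1.00)→(-2.66, -6.00); distance from the point to it = 0.42 mm. The point is inside the cross-section, 0.42 mm from the nearest boundary — within the 0.75 mm shell band (3 × 0.25).

shell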